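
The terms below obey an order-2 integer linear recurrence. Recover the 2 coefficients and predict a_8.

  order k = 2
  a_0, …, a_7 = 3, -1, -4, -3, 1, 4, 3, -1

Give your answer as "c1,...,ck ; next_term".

1,-1 ; -4

  a_2 = 1·-1 + -1·3 = -4
  a_3 = 1·-4 + -1·-1 = -3
  a_4 = 1·-3 + -1·-4 = 1
  a_5 = 1·1 + -1·-3 = 4
  a_6 = 1·4 + -1·1 = 3
  a_7 = 1·3 + -1·4 = -1
  a_8 = 1·-1 + -1·3 = -4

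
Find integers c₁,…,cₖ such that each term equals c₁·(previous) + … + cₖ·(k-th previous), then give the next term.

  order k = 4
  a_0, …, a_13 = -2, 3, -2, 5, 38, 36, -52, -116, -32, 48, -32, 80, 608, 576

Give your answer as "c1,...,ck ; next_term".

2,-4,4,-4 ; -832

  a_4 = 2·5 + -4·-2 + 4·3 + -4·-2 = 38
  a_5 = 2·38 + -4·5 + 4·-2 + -4·3 = 36
  a_6 = 2·36 + -4·38 + 4·5 + -4·-2 = -52
  a_7 = 2·-52 + -4·36 + 4·38 + -4·5 = -116
  a_8 = 2·-116 + -4·-52 + 4·36 + -4·38 = -32
  a_9 = 2·-32 + -4·-116 + 4·-52 + -4·36 = 48
  a_10 = 2·48 + -4·-32 + 4·-116 + -4·-52 = -32
  a_11 = 2·-32 + -4·48 + 4·-32 + -4·-116 = 80
  a_12 = 2·80 + -4·-32 + 4·48 + -4·-32 = 608
  a_13 = 2·608 + -4·80 + 4·-32 + -4·48 = 576
  a_14 = 2·576 + -4·608 + 4·80 + -4·-32 = -832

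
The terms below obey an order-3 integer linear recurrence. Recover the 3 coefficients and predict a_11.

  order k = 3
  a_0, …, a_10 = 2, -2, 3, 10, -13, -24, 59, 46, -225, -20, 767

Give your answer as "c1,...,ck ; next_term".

  a_3 = 0·3 + -3·-2 + 2·2 = 10
  a_4 = 0·10 + -3·3 + 2·-2 = -13
  a_5 = 0·-13 + -3·10 + 2·3 = -24
  a_6 = 0·-24 + -3·-13 + 2·10 = 59
  a_7 = 0·59 + -3·-24 + 2·-13 = 46
  a_8 = 0·46 + -3·59 + 2·-24 = -225
  a_9 = 0·-225 + -3·46 + 2·59 = -20
  a_10 = 0·-20 + -3·-225 + 2·46 = 767
  a_11 = 0·767 + -3·-20 + 2·-225 = -390

0,-3,2 ; -390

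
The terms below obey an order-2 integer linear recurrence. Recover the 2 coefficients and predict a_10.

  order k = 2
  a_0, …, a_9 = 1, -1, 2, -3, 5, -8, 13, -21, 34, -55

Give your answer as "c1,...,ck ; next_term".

  a_2 = -1·-1 + 1·1 = 2
  a_3 = -1·2 + 1·-1 = -3
  a_4 = -1·-3 + 1·2 = 5
  a_5 = -1·5 + 1·-3 = -8
  a_6 = -1·-8 + 1·5 = 13
  a_7 = -1·13 + 1·-8 = -21
  a_8 = -1·-21 + 1·13 = 34
  a_9 = -1·34 + 1·-21 = -55
  a_10 = -1·-55 + 1·34 = 89

-1,1 ; 89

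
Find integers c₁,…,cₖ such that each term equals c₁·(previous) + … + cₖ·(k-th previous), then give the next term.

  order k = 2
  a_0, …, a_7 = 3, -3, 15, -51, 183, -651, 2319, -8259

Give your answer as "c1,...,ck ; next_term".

-3,2 ; 29415

  a_2 = -3·-3 + 2·3 = 15
  a_3 = -3·15 + 2·-3 = -51
  a_4 = -3·-51 + 2·15 = 183
  a_5 = -3·183 + 2·-51 = -651
  a_6 = -3·-651 + 2·183 = 2319
  a_7 = -3·2319 + 2·-651 = -8259
  a_8 = -3·-8259 + 2·2319 = 29415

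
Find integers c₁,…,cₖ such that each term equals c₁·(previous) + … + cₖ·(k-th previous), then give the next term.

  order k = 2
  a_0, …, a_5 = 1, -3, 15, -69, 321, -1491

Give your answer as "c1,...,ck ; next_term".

  a_2 = -4·-3 + 3·1 = 15
  a_3 = -4·15 + 3·-3 = -69
  a_4 = -4·-69 + 3·15 = 321
  a_5 = -4·321 + 3·-69 = -1491
  a_6 = -4·-1491 + 3·321 = 6927

-4,3 ; 6927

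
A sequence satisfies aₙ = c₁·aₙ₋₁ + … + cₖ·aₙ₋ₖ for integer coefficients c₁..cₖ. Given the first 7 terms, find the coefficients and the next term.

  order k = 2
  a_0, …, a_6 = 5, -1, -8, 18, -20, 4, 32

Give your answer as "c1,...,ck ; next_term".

-2,-2 ; -72

  a_2 = -2·-1 + -2·5 = -8
  a_3 = -2·-8 + -2·-1 = 18
  a_4 = -2·18 + -2·-8 = -20
  a_5 = -2·-20 + -2·18 = 4
  a_6 = -2·4 + -2·-20 = 32
  a_7 = -2·32 + -2·4 = -72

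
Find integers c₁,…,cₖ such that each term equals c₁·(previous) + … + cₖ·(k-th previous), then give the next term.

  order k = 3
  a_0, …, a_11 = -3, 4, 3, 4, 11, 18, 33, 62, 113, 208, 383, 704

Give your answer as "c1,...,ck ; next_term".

  a_3 = 1·3 + 1·4 + 1·-3 = 4
  a_4 = 1·4 + 1·3 + 1·4 = 11
  a_5 = 1·11 + 1·4 + 1·3 = 18
  a_6 = 1·18 + 1·11 + 1·4 = 33
  a_7 = 1·33 + 1·18 + 1·11 = 62
  a_8 = 1·62 + 1·33 + 1·18 = 113
  a_9 = 1·113 + 1·62 + 1·33 = 208
  a_10 = 1·208 + 1·113 + 1·62 = 383
  a_11 = 1·383 + 1·208 + 1·113 = 704
  a_12 = 1·704 + 1·383 + 1·208 = 1295

1,1,1 ; 1295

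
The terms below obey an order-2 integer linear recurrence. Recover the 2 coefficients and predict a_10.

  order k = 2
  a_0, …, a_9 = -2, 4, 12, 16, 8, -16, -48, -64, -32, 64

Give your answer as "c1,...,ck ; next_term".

2,-2 ; 192

  a_2 = 2·4 + -2·-2 = 12
  a_3 = 2·12 + -2·4 = 16
  a_4 = 2·16 + -2·12 = 8
  a_5 = 2·8 + -2·16 = -16
  a_6 = 2·-16 + -2·8 = -48
  a_7 = 2·-48 + -2·-16 = -64
  a_8 = 2·-64 + -2·-48 = -32
  a_9 = 2·-32 + -2·-64 = 64
  a_10 = 2·64 + -2·-32 = 192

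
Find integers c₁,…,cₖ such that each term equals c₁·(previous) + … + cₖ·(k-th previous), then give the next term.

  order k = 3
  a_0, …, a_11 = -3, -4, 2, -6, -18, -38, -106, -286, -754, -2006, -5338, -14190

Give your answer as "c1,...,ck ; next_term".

2,1,2 ; -37730

  a_3 = 2·2 + 1·-4 + 2·-3 = -6
  a_4 = 2·-6 + 1·2 + 2·-4 = -18
  a_5 = 2·-18 + 1·-6 + 2·2 = -38
  a_6 = 2·-38 + 1·-18 + 2·-6 = -106
  a_7 = 2·-106 + 1·-38 + 2·-18 = -286
  a_8 = 2·-286 + 1·-106 + 2·-38 = -754
  a_9 = 2·-754 + 1·-286 + 2·-106 = -2006
  a_10 = 2·-2006 + 1·-754 + 2·-286 = -5338
  a_11 = 2·-5338 + 1·-2006 + 2·-754 = -14190
  a_12 = 2·-14190 + 1·-5338 + 2·-2006 = -37730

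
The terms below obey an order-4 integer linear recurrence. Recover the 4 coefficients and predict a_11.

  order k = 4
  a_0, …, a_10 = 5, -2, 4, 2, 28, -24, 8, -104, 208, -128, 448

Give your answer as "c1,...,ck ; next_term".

0,0,-4,4 ; -1248

  a_4 = 0·2 + 0·4 + -4·-2 + 4·5 = 28
  a_5 = 0·28 + 0·2 + -4·4 + 4·-2 = -24
  a_6 = 0·-24 + 0·28 + -4·2 + 4·4 = 8
  a_7 = 0·8 + 0·-24 + -4·28 + 4·2 = -104
  a_8 = 0·-104 + 0·8 + -4·-24 + 4·28 = 208
  a_9 = 0·208 + 0·-104 + -4·8 + 4·-24 = -128
  a_10 = 0·-128 + 0·208 + -4·-104 + 4·8 = 448
  a_11 = 0·448 + 0·-128 + -4·208 + 4·-104 = -1248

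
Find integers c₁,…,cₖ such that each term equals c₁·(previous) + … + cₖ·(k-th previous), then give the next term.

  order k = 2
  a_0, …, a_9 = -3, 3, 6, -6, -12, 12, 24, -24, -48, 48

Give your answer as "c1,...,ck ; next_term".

0,-2 ; 96

  a_2 = 0·3 + -2·-3 = 6
  a_3 = 0·6 + -2·3 = -6
  a_4 = 0·-6 + -2·6 = -12
  a_5 = 0·-12 + -2·-6 = 12
  a_6 = 0·12 + -2·-12 = 24
  a_7 = 0·24 + -2·12 = -24
  a_8 = 0·-24 + -2·24 = -48
  a_9 = 0·-48 + -2·-24 = 48
  a_10 = 0·48 + -2·-48 = 96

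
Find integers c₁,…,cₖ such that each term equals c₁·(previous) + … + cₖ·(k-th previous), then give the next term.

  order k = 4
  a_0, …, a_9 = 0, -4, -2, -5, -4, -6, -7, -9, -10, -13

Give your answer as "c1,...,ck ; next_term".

0,0,1,1 ; -16

  a_4 = 0·-5 + 0·-2 + 1·-4 + 1·0 = -4
  a_5 = 0·-4 + 0·-5 + 1·-2 + 1·-4 = -6
  a_6 = 0·-6 + 0·-4 + 1·-5 + 1·-2 = -7
  a_7 = 0·-7 + 0·-6 + 1·-4 + 1·-5 = -9
  a_8 = 0·-9 + 0·-7 + 1·-6 + 1·-4 = -10
  a_9 = 0·-10 + 0·-9 + 1·-7 + 1·-6 = -13
  a_10 = 0·-13 + 0·-10 + 1·-9 + 1·-7 = -16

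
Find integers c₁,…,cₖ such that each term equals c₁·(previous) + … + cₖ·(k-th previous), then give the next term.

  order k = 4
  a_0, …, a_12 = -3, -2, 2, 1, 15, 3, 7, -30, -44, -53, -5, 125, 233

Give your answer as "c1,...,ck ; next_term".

  a_4 = 0·1 + 1·2 + -2·-2 + -3·-3 = 15
  a_5 = 0·15 + 1·1 + -2·2 + -3·-2 = 3
  a_6 = 0·3 + 1·15 + -2·1 + -3·2 = 7
  a_7 = 0·7 + 1·3 + -2·15 + -3·1 = -30
  a_8 = 0·-30 + 1·7 + -2·3 + -3·15 = -44
  a_9 = 0·-44 + 1·-30 + -2·7 + -3·3 = -53
  a_10 = 0·-53 + 1·-44 + -2·-30 + -3·7 = -5
  a_11 = 0·-5 + 1·-53 + -2·-44 + -3·-30 = 125
  a_12 = 0·125 + 1·-5 + -2·-53 + -3·-44 = 233
  a_13 = 0·233 + 1·125 + -2·-5 + -3·-53 = 294

0,1,-2,-3 ; 294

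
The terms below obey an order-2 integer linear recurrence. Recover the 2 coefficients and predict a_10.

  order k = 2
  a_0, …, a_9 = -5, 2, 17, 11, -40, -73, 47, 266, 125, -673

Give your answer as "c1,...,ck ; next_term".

1,-3 ; -1048

  a_2 = 1·2 + -3·-5 = 17
  a_3 = 1·17 + -3·2 = 11
  a_4 = 1·11 + -3·17 = -40
  a_5 = 1·-40 + -3·11 = -73
  a_6 = 1·-73 + -3·-40 = 47
  a_7 = 1·47 + -3·-73 = 266
  a_8 = 1·266 + -3·47 = 125
  a_9 = 1·125 + -3·266 = -673
  a_10 = 1·-673 + -3·125 = -1048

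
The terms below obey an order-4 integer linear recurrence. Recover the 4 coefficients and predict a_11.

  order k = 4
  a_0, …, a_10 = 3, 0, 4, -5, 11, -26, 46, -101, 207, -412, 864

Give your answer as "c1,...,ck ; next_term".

  a_4 = 0·-5 + 2·4 + -4·0 + 1·3 = 11
  a_5 = 0·11 + 2·-5 + -4·4 + 1·0 = -26
  a_6 = 0·-26 + 2·11 + -4·-5 + 1·4 = 46
  a_7 = 0·46 + 2·-26 + -4·11 + 1·-5 = -101
  a_8 = 0·-101 + 2·46 + -4·-26 + 1·11 = 207
  a_9 = 0·207 + 2·-101 + -4·46 + 1·-26 = -412
  a_10 = 0·-412 + 2·207 + -4·-101 + 1·46 = 864
  a_11 = 0·864 + 2·-412 + -4·207 + 1·-101 = -1753

0,2,-4,1 ; -1753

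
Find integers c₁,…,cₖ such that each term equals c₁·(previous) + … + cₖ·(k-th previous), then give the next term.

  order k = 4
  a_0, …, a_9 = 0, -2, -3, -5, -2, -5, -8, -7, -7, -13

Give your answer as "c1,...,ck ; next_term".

0,0,1,1 ; -15

  a_4 = 0·-5 + 0·-3 + 1·-2 + 1·0 = -2
  a_5 = 0·-2 + 0·-5 + 1·-3 + 1·-2 = -5
  a_6 = 0·-5 + 0·-2 + 1·-5 + 1·-3 = -8
  a_7 = 0·-8 + 0·-5 + 1·-2 + 1·-5 = -7
  a_8 = 0·-7 + 0·-8 + 1·-5 + 1·-2 = -7
  a_9 = 0·-7 + 0·-7 + 1·-8 + 1·-5 = -13
  a_10 = 0·-13 + 0·-7 + 1·-7 + 1·-8 = -15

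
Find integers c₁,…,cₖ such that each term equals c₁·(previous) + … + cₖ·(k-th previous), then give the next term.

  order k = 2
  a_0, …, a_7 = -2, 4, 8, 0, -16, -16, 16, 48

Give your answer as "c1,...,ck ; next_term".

1,-2 ; 16

  a_2 = 1·4 + -2·-2 = 8
  a_3 = 1·8 + -2·4 = 0
  a_4 = 1·0 + -2·8 = -16
  a_5 = 1·-16 + -2·0 = -16
  a_6 = 1·-16 + -2·-16 = 16
  a_7 = 1·16 + -2·-16 = 48
  a_8 = 1·48 + -2·16 = 16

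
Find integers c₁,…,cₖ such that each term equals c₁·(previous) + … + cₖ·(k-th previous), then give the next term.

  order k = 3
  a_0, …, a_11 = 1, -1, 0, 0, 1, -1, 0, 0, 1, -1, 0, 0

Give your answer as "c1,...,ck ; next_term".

  a_3 = -1·0 + -1·-1 + -1·1 = 0
  a_4 = -1·0 + -1·0 + -1·-1 = 1
  a_5 = -1·1 + -1·0 + -1·0 = -1
  a_6 = -1·-1 + -1·1 + -1·0 = 0
  a_7 = -1·0 + -1·-1 + -1·1 = 0
  a_8 = -1·0 + -1·0 + -1·-1 = 1
  a_9 = -1·1 + -1·0 + -1·0 = -1
  a_10 = -1·-1 + -1·1 + -1·0 = 0
  a_11 = -1·0 + -1·-1 + -1·1 = 0
  a_12 = -1·0 + -1·0 + -1·-1 = 1

-1,-1,-1 ; 1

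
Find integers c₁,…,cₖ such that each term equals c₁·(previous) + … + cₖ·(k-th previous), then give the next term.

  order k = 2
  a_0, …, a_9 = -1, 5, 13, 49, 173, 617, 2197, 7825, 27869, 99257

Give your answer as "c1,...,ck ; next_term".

3,2 ; 353509

  a_2 = 3·5 + 2·-1 = 13
  a_3 = 3·13 + 2·5 = 49
  a_4 = 3·49 + 2·13 = 173
  a_5 = 3·173 + 2·49 = 617
  a_6 = 3·617 + 2·173 = 2197
  a_7 = 3·2197 + 2·617 = 7825
  a_8 = 3·7825 + 2·2197 = 27869
  a_9 = 3·27869 + 2·7825 = 99257
  a_10 = 3·99257 + 2·27869 = 353509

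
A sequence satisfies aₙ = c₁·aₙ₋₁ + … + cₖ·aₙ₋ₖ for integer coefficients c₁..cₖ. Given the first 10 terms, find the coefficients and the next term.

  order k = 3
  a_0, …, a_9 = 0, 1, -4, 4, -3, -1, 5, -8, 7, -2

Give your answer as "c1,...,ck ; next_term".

-1,0,1 ; -6

  a_3 = -1·-4 + 0·1 + 1·0 = 4
  a_4 = -1·4 + 0·-4 + 1·1 = -3
  a_5 = -1·-3 + 0·4 + 1·-4 = -1
  a_6 = -1·-1 + 0·-3 + 1·4 = 5
  a_7 = -1·5 + 0·-1 + 1·-3 = -8
  a_8 = -1·-8 + 0·5 + 1·-1 = 7
  a_9 = -1·7 + 0·-8 + 1·5 = -2
  a_10 = -1·-2 + 0·7 + 1·-8 = -6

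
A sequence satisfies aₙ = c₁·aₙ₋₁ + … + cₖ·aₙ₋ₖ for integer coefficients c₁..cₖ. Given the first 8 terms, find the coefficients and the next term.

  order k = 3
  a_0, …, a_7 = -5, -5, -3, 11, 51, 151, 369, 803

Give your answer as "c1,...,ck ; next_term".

  a_3 = 3·-3 + -1·-5 + -3·-5 = 11
  a_4 = 3·11 + -1·-3 + -3·-5 = 51
  a_5 = 3·51 + -1·11 + -3·-3 = 151
  a_6 = 3·151 + -1·51 + -3·11 = 369
  a_7 = 3·369 + -1·151 + -3·51 = 803
  a_8 = 3·803 + -1·369 + -3·151 = 1587

3,-1,-3 ; 1587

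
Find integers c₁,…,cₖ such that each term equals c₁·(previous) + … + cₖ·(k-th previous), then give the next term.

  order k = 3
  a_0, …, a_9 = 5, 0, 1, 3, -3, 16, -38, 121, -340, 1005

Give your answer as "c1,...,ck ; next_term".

  a_3 = -2·1 + 3·0 + 1·5 = 3
  a_4 = -2·3 + 3·1 + 1·0 = -3
  a_5 = -2·-3 + 3·3 + 1·1 = 16
  a_6 = -2·16 + 3·-3 + 1·3 = -38
  a_7 = -2·-38 + 3·16 + 1·-3 = 121
  a_8 = -2·121 + 3·-38 + 1·16 = -340
  a_9 = -2·-340 + 3·121 + 1·-38 = 1005
  a_10 = -2·1005 + 3·-340 + 1·121 = -2909

-2,3,1 ; -2909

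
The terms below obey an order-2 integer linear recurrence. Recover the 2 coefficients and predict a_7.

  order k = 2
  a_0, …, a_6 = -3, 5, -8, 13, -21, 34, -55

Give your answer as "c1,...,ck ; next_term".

-1,1 ; 89

  a_2 = -1·5 + 1·-3 = -8
  a_3 = -1·-8 + 1·5 = 13
  a_4 = -1·13 + 1·-8 = -21
  a_5 = -1·-21 + 1·13 = 34
  a_6 = -1·34 + 1·-21 = -55
  a_7 = -1·-55 + 1·34 = 89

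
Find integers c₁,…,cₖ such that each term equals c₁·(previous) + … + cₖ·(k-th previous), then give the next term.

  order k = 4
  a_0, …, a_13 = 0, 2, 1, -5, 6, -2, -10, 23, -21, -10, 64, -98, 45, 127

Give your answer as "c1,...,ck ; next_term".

-1,-1,1,-1 ; -334

  a_4 = -1·-5 + -1·1 + 1·2 + -1·0 = 6
  a_5 = -1·6 + -1·-5 + 1·1 + -1·2 = -2
  a_6 = -1·-2 + -1·6 + 1·-5 + -1·1 = -10
  a_7 = -1·-10 + -1·-2 + 1·6 + -1·-5 = 23
  a_8 = -1·23 + -1·-10 + 1·-2 + -1·6 = -21
  a_9 = -1·-21 + -1·23 + 1·-10 + -1·-2 = -10
  a_10 = -1·-10 + -1·-21 + 1·23 + -1·-10 = 64
  a_11 = -1·64 + -1·-10 + 1·-21 + -1·23 = -98
  a_12 = -1·-98 + -1·64 + 1·-10 + -1·-21 = 45
  a_13 = -1·45 + -1·-98 + 1·64 + -1·-10 = 127
  a_14 = -1·127 + -1·45 + 1·-98 + -1·64 = -334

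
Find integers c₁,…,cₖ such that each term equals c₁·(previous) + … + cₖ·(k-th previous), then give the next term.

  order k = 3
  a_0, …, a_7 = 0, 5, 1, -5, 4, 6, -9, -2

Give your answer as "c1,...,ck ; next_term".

  a_3 = 0·1 + -1·5 + 1·0 = -5
  a_4 = 0·-5 + -1·1 + 1·5 = 4
  a_5 = 0·4 + -1·-5 + 1·1 = 6
  a_6 = 0·6 + -1·4 + 1·-5 = -9
  a_7 = 0·-9 + -1·6 + 1·4 = -2
  a_8 = 0·-2 + -1·-9 + 1·6 = 15

0,-1,1 ; 15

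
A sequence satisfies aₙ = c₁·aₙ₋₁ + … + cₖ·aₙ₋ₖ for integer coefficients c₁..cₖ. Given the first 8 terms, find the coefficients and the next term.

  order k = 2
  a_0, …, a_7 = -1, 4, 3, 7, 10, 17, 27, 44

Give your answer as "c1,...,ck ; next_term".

  a_2 = 1·4 + 1·-1 = 3
  a_3 = 1·3 + 1·4 = 7
  a_4 = 1·7 + 1·3 = 10
  a_5 = 1·10 + 1·7 = 17
  a_6 = 1·17 + 1·10 = 27
  a_7 = 1·27 + 1·17 = 44
  a_8 = 1·44 + 1·27 = 71

1,1 ; 71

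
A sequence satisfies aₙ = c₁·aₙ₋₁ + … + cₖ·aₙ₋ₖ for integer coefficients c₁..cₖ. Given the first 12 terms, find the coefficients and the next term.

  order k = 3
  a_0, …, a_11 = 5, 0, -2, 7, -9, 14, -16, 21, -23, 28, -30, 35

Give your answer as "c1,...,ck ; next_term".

-1,1,1 ; -37

  a_3 = -1·-2 + 1·0 + 1·5 = 7
  a_4 = -1·7 + 1·-2 + 1·0 = -9
  a_5 = -1·-9 + 1·7 + 1·-2 = 14
  a_6 = -1·14 + 1·-9 + 1·7 = -16
  a_7 = -1·-16 + 1·14 + 1·-9 = 21
  a_8 = -1·21 + 1·-16 + 1·14 = -23
  a_9 = -1·-23 + 1·21 + 1·-16 = 28
  a_10 = -1·28 + 1·-23 + 1·21 = -30
  a_11 = -1·-30 + 1·28 + 1·-23 = 35
  a_12 = -1·35 + 1·-30 + 1·28 = -37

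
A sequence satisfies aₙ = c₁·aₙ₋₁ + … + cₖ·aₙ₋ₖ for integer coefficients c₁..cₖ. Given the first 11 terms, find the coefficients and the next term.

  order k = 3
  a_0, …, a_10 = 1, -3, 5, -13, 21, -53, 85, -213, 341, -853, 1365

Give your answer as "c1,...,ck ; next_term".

  a_3 = -1·5 + 4·-3 + 4·1 = -13
  a_4 = -1·-13 + 4·5 + 4·-3 = 21
  a_5 = -1·21 + 4·-13 + 4·5 = -53
  a_6 = -1·-53 + 4·21 + 4·-13 = 85
  a_7 = -1·85 + 4·-53 + 4·21 = -213
  a_8 = -1·-213 + 4·85 + 4·-53 = 341
  a_9 = -1·341 + 4·-213 + 4·85 = -853
  a_10 = -1·-853 + 4·341 + 4·-213 = 1365
  a_11 = -1·1365 + 4·-853 + 4·341 = -3413

-1,4,4 ; -3413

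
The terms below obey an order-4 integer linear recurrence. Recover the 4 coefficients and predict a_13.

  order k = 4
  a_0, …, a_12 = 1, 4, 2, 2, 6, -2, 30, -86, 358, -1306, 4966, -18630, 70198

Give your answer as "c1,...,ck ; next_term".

  a_4 = -3·2 + 3·2 + 1·4 + 2·1 = 6
  a_5 = -3·6 + 3·2 + 1·2 + 2·4 = -2
  a_6 = -3·-2 + 3·6 + 1·2 + 2·2 = 30
  a_7 = -3·30 + 3·-2 + 1·6 + 2·2 = -86
  a_8 = -3·-86 + 3·30 + 1·-2 + 2·6 = 358
  a_9 = -3·358 + 3·-86 + 1·30 + 2·-2 = -1306
  a_10 = -3·-1306 + 3·358 + 1·-86 + 2·30 = 4966
  a_11 = -3·4966 + 3·-1306 + 1·358 + 2·-86 = -18630
  a_12 = -3·-18630 + 3·4966 + 1·-1306 + 2·358 = 70198
  a_13 = -3·70198 + 3·-18630 + 1·4966 + 2·-1306 = -264130

-3,3,1,2 ; -264130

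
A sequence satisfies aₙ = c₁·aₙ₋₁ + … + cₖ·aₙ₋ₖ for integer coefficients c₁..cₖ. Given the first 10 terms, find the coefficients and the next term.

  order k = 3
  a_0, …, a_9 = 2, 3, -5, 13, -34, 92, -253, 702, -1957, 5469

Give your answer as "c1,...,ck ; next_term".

-4,-3,1 ; -15303

  a_3 = -4·-5 + -3·3 + 1·2 = 13
  a_4 = -4·13 + -3·-5 + 1·3 = -34
  a_5 = -4·-34 + -3·13 + 1·-5 = 92
  a_6 = -4·92 + -3·-34 + 1·13 = -253
  a_7 = -4·-253 + -3·92 + 1·-34 = 702
  a_8 = -4·702 + -3·-253 + 1·92 = -1957
  a_9 = -4·-1957 + -3·702 + 1·-253 = 5469
  a_10 = -4·5469 + -3·-1957 + 1·702 = -15303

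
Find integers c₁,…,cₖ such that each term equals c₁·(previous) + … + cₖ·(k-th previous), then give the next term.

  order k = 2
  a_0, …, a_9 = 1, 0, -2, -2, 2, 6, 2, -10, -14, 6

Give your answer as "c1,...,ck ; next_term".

1,-2 ; 34

  a_2 = 1·0 + -2·1 = -2
  a_3 = 1·-2 + -2·0 = -2
  a_4 = 1·-2 + -2·-2 = 2
  a_5 = 1·2 + -2·-2 = 6
  a_6 = 1·6 + -2·2 = 2
  a_7 = 1·2 + -2·6 = -10
  a_8 = 1·-10 + -2·2 = -14
  a_9 = 1·-14 + -2·-10 = 6
  a_10 = 1·6 + -2·-14 = 34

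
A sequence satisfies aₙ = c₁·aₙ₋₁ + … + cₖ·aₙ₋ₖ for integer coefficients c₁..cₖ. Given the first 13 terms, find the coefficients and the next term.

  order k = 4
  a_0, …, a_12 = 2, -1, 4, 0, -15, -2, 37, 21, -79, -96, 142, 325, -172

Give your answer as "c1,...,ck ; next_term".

  a_4 = 0·0 + -3·4 + -1·-1 + -2·2 = -15
  a_5 = 0·-15 + -3·0 + -1·4 + -2·-1 = -2
  a_6 = 0·-2 + -3·-15 + -1·0 + -2·4 = 37
  a_7 = 0·37 + -3·-2 + -1·-15 + -2·0 = 21
  a_8 = 0·21 + -3·37 + -1·-2 + -2·-15 = -79
  a_9 = 0·-79 + -3·21 + -1·37 + -2·-2 = -96
  a_10 = 0·-96 + -3·-79 + -1·21 + -2·37 = 142
  a_11 = 0·142 + -3·-96 + -1·-79 + -2·21 = 325
  a_12 = 0·325 + -3·142 + -1·-96 + -2·-79 = -172
  a_13 = 0·-172 + -3·325 + -1·142 + -2·-96 = -925

0,-3,-1,-2 ; -925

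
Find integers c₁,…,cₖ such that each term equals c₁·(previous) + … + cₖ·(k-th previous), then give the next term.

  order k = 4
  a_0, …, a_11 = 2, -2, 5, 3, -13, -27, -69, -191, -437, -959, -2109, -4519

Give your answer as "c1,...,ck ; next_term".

  a_4 = 3·3 + -2·5 + 2·-2 + -4·2 = -13
  a_5 = 3·-13 + -2·3 + 2·5 + -4·-2 = -27
  a_6 = 3·-27 + -2·-13 + 2·3 + -4·5 = -69
  a_7 = 3·-69 + -2·-27 + 2·-13 + -4·3 = -191
  a_8 = 3·-191 + -2·-69 + 2·-27 + -4·-13 = -437
  a_9 = 3·-437 + -2·-191 + 2·-69 + -4·-27 = -959
  a_10 = 3·-959 + -2·-437 + 2·-191 + -4·-69 = -2109
  a_11 = 3·-2109 + -2·-959 + 2·-437 + -4·-191 = -4519
  a_12 = 3·-4519 + -2·-2109 + 2·-959 + -4·-437 = -9509

3,-2,2,-4 ; -9509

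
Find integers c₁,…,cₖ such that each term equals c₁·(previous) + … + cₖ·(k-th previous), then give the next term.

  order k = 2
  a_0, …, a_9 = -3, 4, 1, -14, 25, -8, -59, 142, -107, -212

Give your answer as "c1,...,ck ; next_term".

-2,-3 ; 745

  a_2 = -2·4 + -3·-3 = 1
  a_3 = -2·1 + -3·4 = -14
  a_4 = -2·-14 + -3·1 = 25
  a_5 = -2·25 + -3·-14 = -8
  a_6 = -2·-8 + -3·25 = -59
  a_7 = -2·-59 + -3·-8 = 142
  a_8 = -2·142 + -3·-59 = -107
  a_9 = -2·-107 + -3·142 = -212
  a_10 = -2·-212 + -3·-107 = 745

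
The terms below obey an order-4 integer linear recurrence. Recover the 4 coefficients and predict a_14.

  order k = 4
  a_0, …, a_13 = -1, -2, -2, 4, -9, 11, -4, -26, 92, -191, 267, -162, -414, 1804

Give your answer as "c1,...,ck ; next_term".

  a_4 = -3·4 + -3·-2 + 1·-2 + 1·-1 = -9
  a_5 = -3·-9 + -3·4 + 1·-2 + 1·-2 = 11
  a_6 = -3·11 + -3·-9 + 1·4 + 1·-2 = -4
  a_7 = -3·-4 + -3·11 + 1·-9 + 1·4 = -26
  a_8 = -3·-26 + -3·-4 + 1·11 + 1·-9 = 92
  a_9 = -3·92 + -3·-26 + 1·-4 + 1·11 = -191
  a_10 = -3·-191 + -3·92 + 1·-26 + 1·-4 = 267
  a_11 = -3·267 + -3·-191 + 1·92 + 1·-26 = -162
  a_12 = -3·-162 + -3·267 + 1·-191 + 1·92 = -414
  a_13 = -3·-414 + -3·-162 + 1·267 + 1·-191 = 1804
  a_14 = -3·1804 + -3·-414 + 1·-162 + 1·267 = -4065

-3,-3,1,1 ; -4065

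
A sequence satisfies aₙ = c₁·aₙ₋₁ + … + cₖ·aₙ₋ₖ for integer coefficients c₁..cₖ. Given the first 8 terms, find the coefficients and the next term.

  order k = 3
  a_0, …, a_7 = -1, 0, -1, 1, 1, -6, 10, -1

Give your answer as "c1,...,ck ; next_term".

  a_3 = -2·-1 + -3·0 + 1·-1 = 1
  a_4 = -2·1 + -3·-1 + 1·0 = 1
  a_5 = -2·1 + -3·1 + 1·-1 = -6
  a_6 = -2·-6 + -3·1 + 1·1 = 10
  a_7 = -2·10 + -3·-6 + 1·1 = -1
  a_8 = -2·-1 + -3·10 + 1·-6 = -34

-2,-3,1 ; -34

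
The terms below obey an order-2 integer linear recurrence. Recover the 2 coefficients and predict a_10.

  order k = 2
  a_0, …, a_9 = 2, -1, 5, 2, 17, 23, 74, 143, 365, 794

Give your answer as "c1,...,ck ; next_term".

  a_2 = 1·-1 + 3·2 = 5
  a_3 = 1·5 + 3·-1 = 2
  a_4 = 1·2 + 3·5 = 17
  a_5 = 1·17 + 3·2 = 23
  a_6 = 1·23 + 3·17 = 74
  a_7 = 1·74 + 3·23 = 143
  a_8 = 1·143 + 3·74 = 365
  a_9 = 1·365 + 3·143 = 794
  a_10 = 1·794 + 3·365 = 1889

1,3 ; 1889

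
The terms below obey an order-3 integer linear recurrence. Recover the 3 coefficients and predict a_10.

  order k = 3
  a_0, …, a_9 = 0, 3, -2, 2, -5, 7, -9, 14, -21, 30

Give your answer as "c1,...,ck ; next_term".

-1,0,-1 ; -44

  a_3 = -1·-2 + 0·3 + -1·0 = 2
  a_4 = -1·2 + 0·-2 + -1·3 = -5
  a_5 = -1·-5 + 0·2 + -1·-2 = 7
  a_6 = -1·7 + 0·-5 + -1·2 = -9
  a_7 = -1·-9 + 0·7 + -1·-5 = 14
  a_8 = -1·14 + 0·-9 + -1·7 = -21
  a_9 = -1·-21 + 0·14 + -1·-9 = 30
  a_10 = -1·30 + 0·-21 + -1·14 = -44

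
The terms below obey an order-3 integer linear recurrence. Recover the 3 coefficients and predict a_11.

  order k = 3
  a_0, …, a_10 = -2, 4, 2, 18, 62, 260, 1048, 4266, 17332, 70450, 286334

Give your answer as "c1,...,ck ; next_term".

4,1,-3 ; 1163790

  a_3 = 4·2 + 1·4 + -3·-2 = 18
  a_4 = 4·18 + 1·2 + -3·4 = 62
  a_5 = 4·62 + 1·18 + -3·2 = 260
  a_6 = 4·260 + 1·62 + -3·18 = 1048
  a_7 = 4·1048 + 1·260 + -3·62 = 4266
  a_8 = 4·4266 + 1·1048 + -3·260 = 17332
  a_9 = 4·17332 + 1·4266 + -3·1048 = 70450
  a_10 = 4·70450 + 1·17332 + -3·4266 = 286334
  a_11 = 4·286334 + 1·70450 + -3·17332 = 1163790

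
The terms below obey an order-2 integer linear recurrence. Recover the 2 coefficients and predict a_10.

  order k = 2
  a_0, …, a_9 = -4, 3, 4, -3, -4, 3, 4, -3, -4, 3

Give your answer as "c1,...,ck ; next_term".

  a_2 = 0·3 + -1·-4 = 4
  a_3 = 0·4 + -1·3 = -3
  a_4 = 0·-3 + -1·4 = -4
  a_5 = 0·-4 + -1·-3 = 3
  a_6 = 0·3 + -1·-4 = 4
  a_7 = 0·4 + -1·3 = -3
  a_8 = 0·-3 + -1·4 = -4
  a_9 = 0·-4 + -1·-3 = 3
  a_10 = 0·3 + -1·-4 = 4

0,-1 ; 4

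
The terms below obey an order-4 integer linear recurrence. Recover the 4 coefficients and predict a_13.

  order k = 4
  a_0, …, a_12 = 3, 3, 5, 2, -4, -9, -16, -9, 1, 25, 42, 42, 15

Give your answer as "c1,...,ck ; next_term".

  a_4 = 0·2 + 1·5 + -1·3 + -2·3 = -4
  a_5 = 0·-4 + 1·2 + -1·5 + -2·3 = -9
  a_6 = 0·-9 + 1·-4 + -1·2 + -2·5 = -16
  a_7 = 0·-16 + 1·-9 + -1·-4 + -2·2 = -9
  a_8 = 0·-9 + 1·-16 + -1·-9 + -2·-4 = 1
  a_9 = 0·1 + 1·-9 + -1·-16 + -2·-9 = 25
  a_10 = 0·25 + 1·1 + -1·-9 + -2·-16 = 42
  a_11 = 0·42 + 1·25 + -1·1 + -2·-9 = 42
  a_12 = 0·42 + 1·42 + -1·25 + -2·1 = 15
  a_13 = 0·15 + 1·42 + -1·42 + -2·25 = -50

0,1,-1,-2 ; -50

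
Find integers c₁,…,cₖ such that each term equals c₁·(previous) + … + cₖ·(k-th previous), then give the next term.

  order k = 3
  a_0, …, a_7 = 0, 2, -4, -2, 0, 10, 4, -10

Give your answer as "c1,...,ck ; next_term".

0,-1,-2 ; -24

  a_3 = 0·-4 + -1·2 + -2·0 = -2
  a_4 = 0·-2 + -1·-4 + -2·2 = 0
  a_5 = 0·0 + -1·-2 + -2·-4 = 10
  a_6 = 0·10 + -1·0 + -2·-2 = 4
  a_7 = 0·4 + -1·10 + -2·0 = -10
  a_8 = 0·-10 + -1·4 + -2·10 = -24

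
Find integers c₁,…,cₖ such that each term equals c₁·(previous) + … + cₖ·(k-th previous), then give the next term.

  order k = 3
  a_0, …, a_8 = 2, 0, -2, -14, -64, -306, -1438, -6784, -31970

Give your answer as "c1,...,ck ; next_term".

4,4,-3 ; -150702

  a_3 = 4·-2 + 4·0 + -3·2 = -14
  a_4 = 4·-14 + 4·-2 + -3·0 = -64
  a_5 = 4·-64 + 4·-14 + -3·-2 = -306
  a_6 = 4·-306 + 4·-64 + -3·-14 = -1438
  a_7 = 4·-1438 + 4·-306 + -3·-64 = -6784
  a_8 = 4·-6784 + 4·-1438 + -3·-306 = -31970
  a_9 = 4·-31970 + 4·-6784 + -3·-1438 = -150702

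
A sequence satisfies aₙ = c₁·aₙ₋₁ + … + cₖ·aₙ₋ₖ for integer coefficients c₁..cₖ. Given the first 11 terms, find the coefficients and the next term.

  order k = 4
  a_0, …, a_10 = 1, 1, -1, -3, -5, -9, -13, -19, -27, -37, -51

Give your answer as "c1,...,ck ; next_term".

1,1,0,-1 ; -69

  a_4 = 1·-3 + 1·-1 + 0·1 + -1·1 = -5
  a_5 = 1·-5 + 1·-3 + 0·-1 + -1·1 = -9
  a_6 = 1·-9 + 1·-5 + 0·-3 + -1·-1 = -13
  a_7 = 1·-13 + 1·-9 + 0·-5 + -1·-3 = -19
  a_8 = 1·-19 + 1·-13 + 0·-9 + -1·-5 = -27
  a_9 = 1·-27 + 1·-19 + 0·-13 + -1·-9 = -37
  a_10 = 1·-37 + 1·-27 + 0·-19 + -1·-13 = -51
  a_11 = 1·-51 + 1·-37 + 0·-27 + -1·-19 = -69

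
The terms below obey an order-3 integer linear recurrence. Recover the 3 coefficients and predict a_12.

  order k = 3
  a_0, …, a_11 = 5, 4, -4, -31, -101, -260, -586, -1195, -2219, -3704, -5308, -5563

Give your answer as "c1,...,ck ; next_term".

  a_3 = 3·-4 + -1·4 + -3·5 = -31
  a_4 = 3·-31 + -1·-4 + -3·4 = -101
  a_5 = 3·-101 + -1·-31 + -3·-4 = -260
  a_6 = 3·-260 + -1·-101 + -3·-31 = -586
  a_7 = 3·-586 + -1·-260 + -3·-101 = -1195
  a_8 = 3·-1195 + -1·-586 + -3·-260 = -2219
  a_9 = 3·-2219 + -1·-1195 + -3·-586 = -3704
  a_10 = 3·-3704 + -1·-2219 + -3·-1195 = -5308
  a_11 = 3·-5308 + -1·-3704 + -3·-2219 = -5563
  a_12 = 3·-5563 + -1·-5308 + -3·-3704 = -269

3,-1,-3 ; -269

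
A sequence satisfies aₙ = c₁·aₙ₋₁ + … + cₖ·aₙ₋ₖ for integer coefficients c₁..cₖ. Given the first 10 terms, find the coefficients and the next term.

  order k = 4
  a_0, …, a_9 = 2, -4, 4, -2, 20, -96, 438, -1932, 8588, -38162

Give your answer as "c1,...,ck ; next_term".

-4,2,1,4 ; 169644

  a_4 = -4·-2 + 2·4 + 1·-4 + 4·2 = 20
  a_5 = -4·20 + 2·-2 + 1·4 + 4·-4 = -96
  a_6 = -4·-96 + 2·20 + 1·-2 + 4·4 = 438
  a_7 = -4·438 + 2·-96 + 1·20 + 4·-2 = -1932
  a_8 = -4·-1932 + 2·438 + 1·-96 + 4·20 = 8588
  a_9 = -4·8588 + 2·-1932 + 1·438 + 4·-96 = -38162
  a_10 = -4·-38162 + 2·8588 + 1·-1932 + 4·438 = 169644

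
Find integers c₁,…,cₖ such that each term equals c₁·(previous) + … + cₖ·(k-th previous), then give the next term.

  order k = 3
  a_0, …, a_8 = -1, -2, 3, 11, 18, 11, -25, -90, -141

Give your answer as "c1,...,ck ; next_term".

  a_3 = 2·3 + -2·-2 + -1·-1 = 11
  a_4 = 2·11 + -2·3 + -1·-2 = 18
  a_5 = 2·18 + -2·11 + -1·3 = 11
  a_6 = 2·11 + -2·18 + -1·11 = -25
  a_7 = 2·-25 + -2·11 + -1·18 = -90
  a_8 = 2·-90 + -2·-25 + -1·11 = -141
  a_9 = 2·-141 + -2·-90 + -1·-25 = -77

2,-2,-1 ; -77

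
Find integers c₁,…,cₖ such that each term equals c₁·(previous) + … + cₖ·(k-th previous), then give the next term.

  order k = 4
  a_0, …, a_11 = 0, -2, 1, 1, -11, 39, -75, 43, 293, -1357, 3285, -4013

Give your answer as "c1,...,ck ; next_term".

-3,-4,2,-4 ; -4987

  a_4 = -3·1 + -4·1 + 2·-2 + -4·0 = -11
  a_5 = -3·-11 + -4·1 + 2·1 + -4·-2 = 39
  a_6 = -3·39 + -4·-11 + 2·1 + -4·1 = -75
  a_7 = -3·-75 + -4·39 + 2·-11 + -4·1 = 43
  a_8 = -3·43 + -4·-75 + 2·39 + -4·-11 = 293
  a_9 = -3·293 + -4·43 + 2·-75 + -4·39 = -1357
  a_10 = -3·-1357 + -4·293 + 2·43 + -4·-75 = 3285
  a_11 = -3·3285 + -4·-1357 + 2·293 + -4·43 = -4013
  a_12 = -3·-4013 + -4·3285 + 2·-1357 + -4·293 = -4987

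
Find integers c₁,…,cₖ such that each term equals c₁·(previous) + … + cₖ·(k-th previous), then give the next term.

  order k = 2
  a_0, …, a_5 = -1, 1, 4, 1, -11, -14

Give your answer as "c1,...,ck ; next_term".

1,-3 ; 19

  a_2 = 1·1 + -3·-1 = 4
  a_3 = 1·4 + -3·1 = 1
  a_4 = 1·1 + -3·4 = -11
  a_5 = 1·-11 + -3·1 = -14
  a_6 = 1·-14 + -3·-11 = 19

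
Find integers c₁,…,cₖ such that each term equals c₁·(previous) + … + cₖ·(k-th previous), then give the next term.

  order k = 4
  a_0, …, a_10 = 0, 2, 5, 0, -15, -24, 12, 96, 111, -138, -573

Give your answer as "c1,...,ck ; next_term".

2,-3,0,3 ; -444

  a_4 = 2·0 + -3·5 + 0·2 + 3·0 = -15
  a_5 = 2·-15 + -3·0 + 0·5 + 3·2 = -24
  a_6 = 2·-24 + -3·-15 + 0·0 + 3·5 = 12
  a_7 = 2·12 + -3·-24 + 0·-15 + 3·0 = 96
  a_8 = 2·96 + -3·12 + 0·-24 + 3·-15 = 111
  a_9 = 2·111 + -3·96 + 0·12 + 3·-24 = -138
  a_10 = 2·-138 + -3·111 + 0·96 + 3·12 = -573
  a_11 = 2·-573 + -3·-138 + 0·111 + 3·96 = -444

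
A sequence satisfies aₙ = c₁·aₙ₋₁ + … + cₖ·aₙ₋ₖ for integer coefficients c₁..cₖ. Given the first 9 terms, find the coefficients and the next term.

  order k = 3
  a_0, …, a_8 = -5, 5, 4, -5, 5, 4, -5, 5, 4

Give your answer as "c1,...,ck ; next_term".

0,0,1 ; -5

  a_3 = 0·4 + 0·5 + 1·-5 = -5
  a_4 = 0·-5 + 0·4 + 1·5 = 5
  a_5 = 0·5 + 0·-5 + 1·4 = 4
  a_6 = 0·4 + 0·5 + 1·-5 = -5
  a_7 = 0·-5 + 0·4 + 1·5 = 5
  a_8 = 0·5 + 0·-5 + 1·4 = 4
  a_9 = 0·4 + 0·5 + 1·-5 = -5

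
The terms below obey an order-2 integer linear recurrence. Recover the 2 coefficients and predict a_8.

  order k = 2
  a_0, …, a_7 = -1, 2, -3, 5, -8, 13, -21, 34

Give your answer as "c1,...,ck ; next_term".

  a_2 = -1·2 + 1·-1 = -3
  a_3 = -1·-3 + 1·2 = 5
  a_4 = -1·5 + 1·-3 = -8
  a_5 = -1·-8 + 1·5 = 13
  a_6 = -1·13 + 1·-8 = -21
  a_7 = -1·-21 + 1·13 = 34
  a_8 = -1·34 + 1·-21 = -55

-1,1 ; -55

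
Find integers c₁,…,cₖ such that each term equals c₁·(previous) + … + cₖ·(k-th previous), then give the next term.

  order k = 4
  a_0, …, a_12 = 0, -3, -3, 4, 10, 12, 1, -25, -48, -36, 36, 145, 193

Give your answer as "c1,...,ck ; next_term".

  a_4 = 1·4 + -1·-3 + -1·-3 + -1·0 = 10
  a_5 = 1·10 + -1·4 + -1·-3 + -1·-3 = 12
  a_6 = 1·12 + -1·10 + -1·4 + -1·-3 = 1
  a_7 = 1·1 + -1·12 + -1·10 + -1·4 = -25
  a_8 = 1·-25 + -1·1 + -1·12 + -1·10 = -48
  a_9 = 1·-48 + -1·-25 + -1·1 + -1·12 = -36
  a_10 = 1·-36 + -1·-48 + -1·-25 + -1·1 = 36
  a_11 = 1·36 + -1·-36 + -1·-48 + -1·-25 = 145
  a_12 = 1·145 + -1·36 + -1·-36 + -1·-48 = 193
  a_13 = 1·193 + -1·145 + -1·36 + -1·-36 = 48

1,-1,-1,-1 ; 48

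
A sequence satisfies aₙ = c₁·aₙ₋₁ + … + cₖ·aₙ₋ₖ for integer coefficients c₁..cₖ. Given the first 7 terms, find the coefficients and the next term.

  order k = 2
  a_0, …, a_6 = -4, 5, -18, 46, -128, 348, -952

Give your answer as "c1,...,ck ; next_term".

  a_2 = -2·5 + 2·-4 = -18
  a_3 = -2·-18 + 2·5 = 46
  a_4 = -2·46 + 2·-18 = -128
  a_5 = -2·-128 + 2·46 = 348
  a_6 = -2·348 + 2·-128 = -952
  a_7 = -2·-952 + 2·348 = 2600

-2,2 ; 2600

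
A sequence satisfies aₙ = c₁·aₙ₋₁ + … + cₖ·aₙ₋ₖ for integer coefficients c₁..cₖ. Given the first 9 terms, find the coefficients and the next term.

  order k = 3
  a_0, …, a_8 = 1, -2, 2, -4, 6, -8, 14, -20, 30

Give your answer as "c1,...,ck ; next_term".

  a_3 = 0·2 + 1·-2 + -2·1 = -4
  a_4 = 0·-4 + 1·2 + -2·-2 = 6
  a_5 = 0·6 + 1·-4 + -2·2 = -8
  a_6 = 0·-8 + 1·6 + -2·-4 = 14
  a_7 = 0·14 + 1·-8 + -2·6 = -20
  a_8 = 0·-20 + 1·14 + -2·-8 = 30
  a_9 = 0·30 + 1·-20 + -2·14 = -48

0,1,-2 ; -48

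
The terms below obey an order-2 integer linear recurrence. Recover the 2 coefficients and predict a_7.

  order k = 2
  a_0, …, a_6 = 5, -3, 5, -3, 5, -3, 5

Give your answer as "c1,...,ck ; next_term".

0,1 ; -3

  a_2 = 0·-3 + 1·5 = 5
  a_3 = 0·5 + 1·-3 = -3
  a_4 = 0·-3 + 1·5 = 5
  a_5 = 0·5 + 1·-3 = -3
  a_6 = 0·-3 + 1·5 = 5
  a_7 = 0·5 + 1·-3 = -3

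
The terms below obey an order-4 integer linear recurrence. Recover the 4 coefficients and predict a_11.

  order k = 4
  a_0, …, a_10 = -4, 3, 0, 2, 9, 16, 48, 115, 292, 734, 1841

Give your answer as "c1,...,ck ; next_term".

  a_4 = 2·2 + 2·0 + -1·3 + -2·-4 = 9
  a_5 = 2·9 + 2·2 + -1·0 + -2·3 = 16
  a_6 = 2·16 + 2·9 + -1·2 + -2·0 = 48
  a_7 = 2·48 + 2·16 + -1·9 + -2·2 = 115
  a_8 = 2·115 + 2·48 + -1·16 + -2·9 = 292
  a_9 = 2·292 + 2·115 + -1·48 + -2·16 = 734
  a_10 = 2·734 + 2·292 + -1·115 + -2·48 = 1841
  a_11 = 2·1841 + 2·734 + -1·292 + -2·115 = 4628

2,2,-1,-2 ; 4628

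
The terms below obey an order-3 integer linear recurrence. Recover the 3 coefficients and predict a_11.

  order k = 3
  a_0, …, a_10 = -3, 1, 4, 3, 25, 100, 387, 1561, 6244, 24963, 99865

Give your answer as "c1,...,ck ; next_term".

3,3,4 ; 399460

  a_3 = 3·4 + 3·1 + 4·-3 = 3
  a_4 = 3·3 + 3·4 + 4·1 = 25
  a_5 = 3·25 + 3·3 + 4·4 = 100
  a_6 = 3·100 + 3·25 + 4·3 = 387
  a_7 = 3·387 + 3·100 + 4·25 = 1561
  a_8 = 3·1561 + 3·387 + 4·100 = 6244
  a_9 = 3·6244 + 3·1561 + 4·387 = 24963
  a_10 = 3·24963 + 3·6244 + 4·1561 = 99865
  a_11 = 3·99865 + 3·24963 + 4·6244 = 399460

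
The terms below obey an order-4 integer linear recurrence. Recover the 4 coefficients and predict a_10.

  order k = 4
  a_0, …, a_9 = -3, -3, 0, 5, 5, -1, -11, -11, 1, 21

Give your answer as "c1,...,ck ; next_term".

1,0,-2,2 ; 21

  a_4 = 1·5 + 0·0 + -2·-3 + 2·-3 = 5
  a_5 = 1·5 + 0·5 + -2·0 + 2·-3 = -1
  a_6 = 1·-1 + 0·5 + -2·5 + 2·0 = -11
  a_7 = 1·-11 + 0·-1 + -2·5 + 2·5 = -11
  a_8 = 1·-11 + 0·-11 + -2·-1 + 2·5 = 1
  a_9 = 1·1 + 0·-11 + -2·-11 + 2·-1 = 21
  a_10 = 1·21 + 0·1 + -2·-11 + 2·-11 = 21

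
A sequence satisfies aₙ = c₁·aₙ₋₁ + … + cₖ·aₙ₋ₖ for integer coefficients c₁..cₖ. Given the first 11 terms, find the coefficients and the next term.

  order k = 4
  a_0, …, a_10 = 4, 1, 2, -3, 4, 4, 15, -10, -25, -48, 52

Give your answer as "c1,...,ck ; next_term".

  a_4 = 1·-3 + -1·2 + -3·1 + 3·4 = 4
  a_5 = 1·4 + -1·-3 + -3·2 + 3·1 = 4
  a_6 = 1·4 + -1·4 + -3·-3 + 3·2 = 15
  a_7 = 1·15 + -1·4 + -3·4 + 3·-3 = -10
  a_8 = 1·-10 + -1·15 + -3·4 + 3·4 = -25
  a_9 = 1·-25 + -1·-10 + -3·15 + 3·4 = -48
  a_10 = 1·-48 + -1·-25 + -3·-10 + 3·15 = 52
  a_11 = 1·52 + -1·-48 + -3·-25 + 3·-10 = 145

1,-1,-3,3 ; 145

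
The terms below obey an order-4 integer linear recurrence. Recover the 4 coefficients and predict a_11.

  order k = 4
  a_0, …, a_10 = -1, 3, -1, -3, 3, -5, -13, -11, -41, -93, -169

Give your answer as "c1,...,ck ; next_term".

  a_4 = 2·-3 + 0·-1 + 2·3 + -3·-1 = 3
  a_5 = 2·3 + 0·-3 + 2·-1 + -3·3 = -5
  a_6 = 2·-5 + 0·3 + 2·-3 + -3·-1 = -13
  a_7 = 2·-13 + 0·-5 + 2·3 + -3·-3 = -11
  a_8 = 2·-11 + 0·-13 + 2·-5 + -3·3 = -41
  a_9 = 2·-41 + 0·-11 + 2·-13 + -3·-5 = -93
  a_10 = 2·-93 + 0·-41 + 2·-11 + -3·-13 = -169
  a_11 = 2·-169 + 0·-93 + 2·-41 + -3·-11 = -387

2,0,2,-3 ; -387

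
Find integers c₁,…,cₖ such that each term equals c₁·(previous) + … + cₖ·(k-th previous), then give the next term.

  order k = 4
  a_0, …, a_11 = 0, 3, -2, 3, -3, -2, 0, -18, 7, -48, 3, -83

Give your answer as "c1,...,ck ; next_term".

  a_4 = 0·3 + 3·-2 + 1·3 + -3·0 = -3
  a_5 = 0·-3 + 3·3 + 1·-2 + -3·3 = -2
  a_6 = 0·-2 + 3·-3 + 1·3 + -3·-2 = 0
  a_7 = 0·0 + 3·-2 + 1·-3 + -3·3 = -18
  a_8 = 0·-18 + 3·0 + 1·-2 + -3·-3 = 7
  a_9 = 0·7 + 3·-18 + 1·0 + -3·-2 = -48
  a_10 = 0·-48 + 3·7 + 1·-18 + -3·0 = 3
  a_11 = 0·3 + 3·-48 + 1·7 + -3·-18 = -83
  a_12 = 0·-83 + 3·3 + 1·-48 + -3·7 = -60

0,3,1,-3 ; -60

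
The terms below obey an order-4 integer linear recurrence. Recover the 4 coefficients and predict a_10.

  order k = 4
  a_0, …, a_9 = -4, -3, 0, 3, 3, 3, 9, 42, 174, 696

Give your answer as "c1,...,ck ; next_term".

4,0,-1,3 ; 2769

  a_4 = 4·3 + 0·0 + -1·-3 + 3·-4 = 3
  a_5 = 4·3 + 0·3 + -1·0 + 3·-3 = 3
  a_6 = 4·3 + 0·3 + -1·3 + 3·0 = 9
  a_7 = 4·9 + 0·3 + -1·3 + 3·3 = 42
  a_8 = 4·42 + 0·9 + -1·3 + 3·3 = 174
  a_9 = 4·174 + 0·42 + -1·9 + 3·3 = 696
  a_10 = 4·696 + 0·174 + -1·42 + 3·9 = 2769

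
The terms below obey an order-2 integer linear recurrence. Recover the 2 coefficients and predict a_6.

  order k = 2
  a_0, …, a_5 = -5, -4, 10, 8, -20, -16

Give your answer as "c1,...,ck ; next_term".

0,-2 ; 40

  a_2 = 0·-4 + -2·-5 = 10
  a_3 = 0·10 + -2·-4 = 8
  a_4 = 0·8 + -2·10 = -20
  a_5 = 0·-20 + -2·8 = -16
  a_6 = 0·-16 + -2·-20 = 40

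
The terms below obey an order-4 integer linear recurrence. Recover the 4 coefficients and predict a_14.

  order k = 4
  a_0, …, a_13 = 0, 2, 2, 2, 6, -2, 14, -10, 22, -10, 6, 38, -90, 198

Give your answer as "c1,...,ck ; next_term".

  a_4 = -1·2 + 2·2 + 2·2 + -2·0 = 6
  a_5 = -1·6 + 2·2 + 2·2 + -2·2 = -2
  a_6 = -1·-2 + 2·6 + 2·2 + -2·2 = 14
  a_7 = -1·14 + 2·-2 + 2·6 + -2·2 = -10
  a_8 = -1·-10 + 2·14 + 2·-2 + -2·6 = 22
  a_9 = -1·22 + 2·-10 + 2·14 + -2·-2 = -10
  a_10 = -1·-10 + 2·22 + 2·-10 + -2·14 = 6
  a_11 = -1·6 + 2·-10 + 2·22 + -2·-10 = 38
  a_12 = -1·38 + 2·6 + 2·-10 + -2·22 = -90
  a_13 = -1·-90 + 2·38 + 2·6 + -2·-10 = 198
  a_14 = -1·198 + 2·-90 + 2·38 + -2·6 = -314

-1,2,2,-2 ; -314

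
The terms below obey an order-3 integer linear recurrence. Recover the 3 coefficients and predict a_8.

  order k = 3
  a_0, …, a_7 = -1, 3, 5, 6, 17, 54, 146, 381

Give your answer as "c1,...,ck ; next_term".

3,-2,3 ; 1013

  a_3 = 3·5 + -2·3 + 3·-1 = 6
  a_4 = 3·6 + -2·5 + 3·3 = 17
  a_5 = 3·17 + -2·6 + 3·5 = 54
  a_6 = 3·54 + -2·17 + 3·6 = 146
  a_7 = 3·146 + -2·54 + 3·17 = 381
  a_8 = 3·381 + -2·146 + 3·54 = 1013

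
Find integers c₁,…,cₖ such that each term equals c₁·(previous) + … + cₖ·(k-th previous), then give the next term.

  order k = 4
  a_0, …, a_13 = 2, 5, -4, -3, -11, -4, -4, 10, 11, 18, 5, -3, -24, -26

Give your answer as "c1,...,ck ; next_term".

0,1,-1,-1 ; -26

  a_4 = 0·-3 + 1·-4 + -1·5 + -1·2 = -11
  a_5 = 0·-11 + 1·-3 + -1·-4 + -1·5 = -4
  a_6 = 0·-4 + 1·-11 + -1·-3 + -1·-4 = -4
  a_7 = 0·-4 + 1·-4 + -1·-11 + -1·-3 = 10
  a_8 = 0·10 + 1·-4 + -1·-4 + -1·-11 = 11
  a_9 = 0·11 + 1·10 + -1·-4 + -1·-4 = 18
  a_10 = 0·18 + 1·11 + -1·10 + -1·-4 = 5
  a_11 = 0·5 + 1·18 + -1·11 + -1·10 = -3
  a_12 = 0·-3 + 1·5 + -1·18 + -1·11 = -24
  a_13 = 0·-24 + 1·-3 + -1·5 + -1·18 = -26
  a_14 = 0·-26 + 1·-24 + -1·-3 + -1·5 = -26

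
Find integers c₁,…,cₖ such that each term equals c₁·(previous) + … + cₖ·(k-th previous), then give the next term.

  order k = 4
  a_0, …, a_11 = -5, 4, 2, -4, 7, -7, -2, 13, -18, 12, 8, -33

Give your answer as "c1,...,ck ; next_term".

-1,-1,0,-1 ; 43

  a_4 = -1·-4 + -1·2 + 0·4 + -1·-5 = 7
  a_5 = -1·7 + -1·-4 + 0·2 + -1·4 = -7
  a_6 = -1·-7 + -1·7 + 0·-4 + -1·2 = -2
  a_7 = -1·-2 + -1·-7 + 0·7 + -1·-4 = 13
  a_8 = -1·13 + -1·-2 + 0·-7 + -1·7 = -18
  a_9 = -1·-18 + -1·13 + 0·-2 + -1·-7 = 12
  a_10 = -1·12 + -1·-18 + 0·13 + -1·-2 = 8
  a_11 = -1·8 + -1·12 + 0·-18 + -1·13 = -33
  a_12 = -1·-33 + -1·8 + 0·12 + -1·-18 = 43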